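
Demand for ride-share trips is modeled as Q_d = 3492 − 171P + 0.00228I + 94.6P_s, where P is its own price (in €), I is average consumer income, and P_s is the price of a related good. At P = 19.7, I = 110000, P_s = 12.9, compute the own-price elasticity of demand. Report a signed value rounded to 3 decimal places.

At the given values, Q_d = 3492 − 171(19.7) + 0.00228(110000) + 94.6(12.9) = 1594.44.
∂Q_d/∂P = −171.
E = (-171) × (19.7/1594.44) = -2.11277…

-2.113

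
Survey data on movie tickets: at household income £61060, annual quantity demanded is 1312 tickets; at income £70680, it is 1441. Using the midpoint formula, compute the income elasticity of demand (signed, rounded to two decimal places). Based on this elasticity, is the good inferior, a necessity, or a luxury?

0.64; necessity

%ΔQ = (1441 − 1312)/[( 1312 + 1441)/2] = 129/1376.5 = 0.093715…
%ΔIncome = (70680 − 61060)/[( 61060 + 70680)/2] = 9620/65870 = 0.146045…
E_income = (129/1376.5) / (9620/65870) = 0.6416…
0 < E_income < 1 ⇒ normal good, necessity.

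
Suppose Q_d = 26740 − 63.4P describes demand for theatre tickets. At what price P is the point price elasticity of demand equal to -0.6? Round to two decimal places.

Ed = −63.4P/(26740 − 63.4P). Set this equal to -0.6:
63.4P = 0.6·(26740 − 63.4P) ⇒ 63.4P(1 + 0.6) = 0.6·26740
P = 0.6·26740 / (63.4·1.6) = 158.1624…

158.16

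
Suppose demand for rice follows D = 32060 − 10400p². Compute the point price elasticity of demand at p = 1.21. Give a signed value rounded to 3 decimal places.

-1.809

dD/dp = −2·10400·p = -25168. At p = 1.21, D = 16833.36.
Ed = (dD/dp)·(p/D) = (-25168) × (1.21/16833.36) = -1.80910…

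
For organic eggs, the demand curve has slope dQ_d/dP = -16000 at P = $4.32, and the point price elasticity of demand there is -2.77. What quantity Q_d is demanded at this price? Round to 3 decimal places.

Ed = (dQ_d/dP)·(P/Q_d) ⇒ Q_d = (dQ_d/dP)·P/Ed = (-16000)·4.32/(-2.77) = 24953.06859…

24953.069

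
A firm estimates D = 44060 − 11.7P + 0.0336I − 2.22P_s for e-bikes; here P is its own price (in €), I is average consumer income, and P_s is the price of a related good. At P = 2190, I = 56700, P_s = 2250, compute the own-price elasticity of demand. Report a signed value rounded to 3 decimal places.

At the given values, D = 44060 − 11.7(2190) + 0.0336(56700) − 2.22(2250) = 15347.12.
∂D/∂P = −11.7.
E = (-11.7) × (2190/15347.12) = -1.66956…

-1.670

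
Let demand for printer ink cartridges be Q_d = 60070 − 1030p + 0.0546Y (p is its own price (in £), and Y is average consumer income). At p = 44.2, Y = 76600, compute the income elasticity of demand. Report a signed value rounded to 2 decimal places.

At the given values, Q_d = 60070 − 1030(44.2) + 0.0546(76600) = 18726.36.
∂Q_d/∂Y = 0.0546.
E = (0.0546) × (76600/18726.36) = 0.2233…

0.22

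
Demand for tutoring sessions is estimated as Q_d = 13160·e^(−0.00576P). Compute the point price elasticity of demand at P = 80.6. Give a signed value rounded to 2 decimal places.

dQ_d/dP = −0.00576·Q_d = -47.6491. At P = 80.6, Q_d = 8272.41.
Ed = (dQ_d/dP)·(P/Q_d) = (-47.6491) × (80.6/8272.41) = -0.4642…

-0.46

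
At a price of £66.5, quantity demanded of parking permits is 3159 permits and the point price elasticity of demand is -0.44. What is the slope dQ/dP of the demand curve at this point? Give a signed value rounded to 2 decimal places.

Ed = (dQ/dP)·(P/Q) ⇒ dQ/dP = Ed·Q/P = (-0.44)·3159/66.5 = -20.9016…

-20.90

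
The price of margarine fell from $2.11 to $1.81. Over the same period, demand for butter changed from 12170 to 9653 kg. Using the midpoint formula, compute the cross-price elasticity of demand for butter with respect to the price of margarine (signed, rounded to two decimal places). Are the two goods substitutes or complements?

1.51; substitutes

%ΔQ_{butter} = (9653 − 12170)/avg = -2517/10911.5 = -0.230674…
%ΔP_{margarine} = (1.81 − 2.11)/avg = -0.3/1.96 = -0.153061…
E_cross = (-2517/10911.5) / (-0.3/1.96) = 1.5070…
E_cross > 0 ⇒ the goods are substitutes.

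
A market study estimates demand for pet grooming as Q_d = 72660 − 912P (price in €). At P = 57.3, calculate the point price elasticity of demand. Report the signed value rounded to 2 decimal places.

-2.56

dQ_d/dP = −912. At P = 57.3, Q_d = 72660 − 912(57.3) = 20402.4.
Ed = (dQ_d/dP)·(P/Q_d) = −912 × (57.3/20402.4) = -2.5613…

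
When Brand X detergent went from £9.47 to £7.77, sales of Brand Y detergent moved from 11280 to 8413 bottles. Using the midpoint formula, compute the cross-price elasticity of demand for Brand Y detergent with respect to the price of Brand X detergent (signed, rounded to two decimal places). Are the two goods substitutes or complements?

%ΔQ_{Brand Y detergent} = (8413 − 11280)/avg = -2867/9846.5 = -0.291169…
%ΔP_{Brand X detergent} = (7.77 − 9.47)/avg = -1.7/8.62 = -0.197215…
E_cross = (-2867/9846.5) / (-1.7/8.62) = 1.4764…
E_cross > 0 ⇒ the goods are substitutes.

1.48; substitutes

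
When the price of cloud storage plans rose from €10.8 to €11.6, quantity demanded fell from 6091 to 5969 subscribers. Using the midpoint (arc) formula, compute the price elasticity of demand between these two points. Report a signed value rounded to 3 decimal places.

%ΔQ = (5969 − 6091) / [(6091 + 5969)/2] = -122/6030 = -0.020232…
%ΔP = (11.6 − 10.8) / [(10.8 + 11.6)/2] = 0.8/11.2 = 0.071428…
Arc Ed = %ΔQ / %ΔP = (-122/6030) / (0.8/11.2) = -0.28325…

-0.283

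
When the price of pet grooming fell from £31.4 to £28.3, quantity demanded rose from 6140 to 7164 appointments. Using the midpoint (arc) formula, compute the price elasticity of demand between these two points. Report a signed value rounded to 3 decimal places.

%ΔQ = (7164 − 6140) / [(6140 + 7164)/2] = 1024/6652 = 0.153938…
%ΔP = (28.3 − 31.4) / [(31.4 + 28.3)/2] = -3.1/29.85 = -0.103852…
Arc Ed = %ΔQ / %ΔP = (1024/6652) / (-3.1/29.85) = -1.48228…

-1.482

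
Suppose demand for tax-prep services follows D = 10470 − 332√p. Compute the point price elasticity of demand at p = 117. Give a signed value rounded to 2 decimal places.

-0.26

dD/dp = −332/(2√p) = -15.3467. At p = 117, D = 6878.87.
Ed = (dD/dp)·(p/D) = (-15.3467) × (117/6878.87) = -0.2610…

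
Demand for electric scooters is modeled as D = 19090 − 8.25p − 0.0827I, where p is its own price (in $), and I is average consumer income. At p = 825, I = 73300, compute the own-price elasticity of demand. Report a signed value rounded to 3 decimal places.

-1.094

At the given values, D = 19090 − 8.25(825) − 0.0827(73300) = 6221.84.
∂D/∂p = −8.25.
E = (-8.25) × (825/6221.84) = -1.09392…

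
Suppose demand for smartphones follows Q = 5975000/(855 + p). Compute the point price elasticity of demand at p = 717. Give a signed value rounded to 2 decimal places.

dQ/dp = −5975000/(855 + p)² = -2.41787. At p = 717, Q = 3800.89.
Ed = (dQ/dp)·(p/Q) = (-2.41787) × (717/3800.89) = -0.4561…

-0.46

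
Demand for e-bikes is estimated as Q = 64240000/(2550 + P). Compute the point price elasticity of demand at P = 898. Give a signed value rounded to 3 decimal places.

dQ/dP = −64240000/(2550 + P)² = -5.40345. At P = 898, Q = 18631.1.
Ed = (dQ/dP)·(P/Q) = (-5.40345) × (898/18631.1) = -0.26044…

-0.260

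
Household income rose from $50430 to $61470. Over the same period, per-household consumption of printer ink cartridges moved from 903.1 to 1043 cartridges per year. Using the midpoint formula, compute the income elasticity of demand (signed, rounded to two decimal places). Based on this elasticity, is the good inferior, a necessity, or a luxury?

0.73; necessity

%ΔQ = (1043 − 903.1)/[( 903.1 + 1043)/2] = 139.9/973.05 = 0.143774…
%ΔIncome = (61470 − 50430)/[( 50430 + 61470)/2] = 11040/55950 = 0.197319…
E_income = (139.9/973.05) / (11040/55950) = 0.7286…
0 < E_income < 1 ⇒ normal good, necessity.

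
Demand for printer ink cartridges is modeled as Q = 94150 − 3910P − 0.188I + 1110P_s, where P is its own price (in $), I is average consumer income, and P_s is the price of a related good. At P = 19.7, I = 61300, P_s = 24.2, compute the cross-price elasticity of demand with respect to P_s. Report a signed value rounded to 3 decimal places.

At the given values, Q = 94150 − 3910(19.7) − 0.188(61300) + 1110(24.2) = 32460.6.
∂Q/∂P_s = 1110.
E = (1110) × (24.2/32460.6) = 0.82752…

0.828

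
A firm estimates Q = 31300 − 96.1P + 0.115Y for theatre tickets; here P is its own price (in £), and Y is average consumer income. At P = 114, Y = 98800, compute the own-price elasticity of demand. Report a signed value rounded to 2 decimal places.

At the given values, Q = 31300 − 96.1(114) + 0.115(98800) = 31706.6.
∂Q/∂P = −96.1.
E = (-96.1) × (114/31706.6) = -0.3455…

-0.35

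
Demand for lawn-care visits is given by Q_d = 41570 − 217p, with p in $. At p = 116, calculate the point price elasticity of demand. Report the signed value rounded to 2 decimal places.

dQ_d/dp = −217. At p = 116, Q_d = 41570 − 217(116) = 16398.
Ed = (dQ_d/dp)·(p/Q_d) = −217 × (116/16398) = -1.5350…

-1.54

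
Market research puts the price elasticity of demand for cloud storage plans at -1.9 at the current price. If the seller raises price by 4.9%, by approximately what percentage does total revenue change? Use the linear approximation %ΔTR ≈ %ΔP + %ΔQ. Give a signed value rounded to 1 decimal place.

-4.4%

%ΔQ ≈ Ed × %ΔP = (-1.9) × (+4.9%) = -9.3100%
%ΔTR ≈ %ΔP + %ΔQ = (+4.9%) + (-9.3100%) = -4.4100%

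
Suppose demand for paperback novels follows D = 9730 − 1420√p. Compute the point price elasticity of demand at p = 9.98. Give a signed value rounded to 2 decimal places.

-0.43

dD/dp = −1420/(2√p) = -224.747. At p = 9.98, D = 5244.06.
Ed = (dD/dp)·(p/D) = (-224.747) × (9.98/5244.06) = -0.4277…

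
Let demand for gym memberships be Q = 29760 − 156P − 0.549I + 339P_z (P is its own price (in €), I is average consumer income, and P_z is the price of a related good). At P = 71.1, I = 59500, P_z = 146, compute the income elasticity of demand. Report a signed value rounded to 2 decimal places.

At the given values, Q = 29760 − 156(71.1) − 0.549(59500) + 339(146) = 35496.9.
∂Q/∂I = -0.549.
E = (-0.549) × (59500/35496.9) = -0.9202…

-0.92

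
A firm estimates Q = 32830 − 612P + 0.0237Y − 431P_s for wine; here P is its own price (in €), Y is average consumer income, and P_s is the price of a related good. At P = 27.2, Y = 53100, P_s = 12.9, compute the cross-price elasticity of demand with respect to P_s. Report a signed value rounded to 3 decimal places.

At the given values, Q = 32830 − 612(27.2) + 0.0237(53100) − 431(12.9) = 11882.17.
∂Q/∂P_s = -431.
E = (-431) × (12.9/11882.17) = -0.46791…

-0.468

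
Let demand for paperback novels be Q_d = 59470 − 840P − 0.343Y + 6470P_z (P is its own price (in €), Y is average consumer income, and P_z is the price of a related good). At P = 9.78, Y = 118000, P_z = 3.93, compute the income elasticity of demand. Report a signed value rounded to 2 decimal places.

-1.12

At the given values, Q_d = 59470 − 840(9.78) − 0.343(118000) + 6470(3.93) = 36207.9.
∂Q_d/∂Y = -0.343.
E = (-0.343) × (118000/36207.9) = -1.1178…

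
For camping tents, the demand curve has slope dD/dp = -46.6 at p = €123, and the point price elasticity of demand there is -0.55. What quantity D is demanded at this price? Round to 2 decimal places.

Ed = (dD/dp)·(p/D) ⇒ D = (dD/dp)·p/Ed = (-46.6)·123/(-0.55) = 10421.4545…

10421.45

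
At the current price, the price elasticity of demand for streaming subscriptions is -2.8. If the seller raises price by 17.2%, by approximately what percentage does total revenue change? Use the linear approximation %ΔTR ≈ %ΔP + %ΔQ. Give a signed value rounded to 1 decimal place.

%ΔQ ≈ Ed × %ΔP = (-2.8) × (+17.2%) = -48.1600%
%ΔTR ≈ %ΔP + %ΔQ = (+17.2%) + (-48.1600%) = -30.9600%

-31.0%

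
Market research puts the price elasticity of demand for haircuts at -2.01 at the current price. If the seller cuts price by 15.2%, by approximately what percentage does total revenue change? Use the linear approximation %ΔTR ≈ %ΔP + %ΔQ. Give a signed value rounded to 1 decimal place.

%ΔQ ≈ Ed × %ΔP = (-2.01) × (-15.2%) = +30.5520%
%ΔTR ≈ %ΔP + %ΔQ = (-15.2%) + (+30.5520%) = +15.3520%

+15.4%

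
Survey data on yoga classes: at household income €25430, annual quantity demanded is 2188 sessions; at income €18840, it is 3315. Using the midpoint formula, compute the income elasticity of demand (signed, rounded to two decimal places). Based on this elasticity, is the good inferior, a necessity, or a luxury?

%ΔQ = (3315 − 2188)/[( 2188 + 3315)/2] = 1127/2751.5 = 0.409594…
%ΔIncome = (18840 − 25430)/[( 25430 + 18840)/2] = -6590/22135 = -0.297718…
E_income = (1127/2751.5) / (-6590/22135) = -1.3757…
E_income < 0 ⇒ inferior good.

-1.38; inferior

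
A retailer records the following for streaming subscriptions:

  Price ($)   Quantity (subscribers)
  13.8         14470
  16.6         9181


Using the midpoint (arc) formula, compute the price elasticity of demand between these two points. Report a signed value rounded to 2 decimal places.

-2.43

%ΔQ = (9181 − 14470) / [(14470 + 9181)/2] = -5289/11825.5 = -0.447253…
%ΔP = (16.6 − 13.8) / [(13.8 + 16.6)/2] = 2.8/15.2 = 0.184210…
Arc Ed = %ΔQ / %ΔP = (-5289/11825.5) / (2.8/15.2) = -2.4279…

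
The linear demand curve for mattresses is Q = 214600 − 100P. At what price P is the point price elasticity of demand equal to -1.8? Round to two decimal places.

Ed = −100P/(214600 − 100P). Set this equal to -1.8:
100P = 1.8·(214600 − 100P) ⇒ 100P(1 + 1.8) = 1.8·214600
P = 1.8·214600 / (100·2.8) = 1379.5714…

1379.57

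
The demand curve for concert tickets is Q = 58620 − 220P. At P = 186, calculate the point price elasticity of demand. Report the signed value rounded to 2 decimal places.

-2.31

dQ/dP = −220. At P = 186, Q = 58620 − 220(186) = 17700.
Ed = (dQ/dP)·(P/Q) = −220 × (186/17700) = -2.3118…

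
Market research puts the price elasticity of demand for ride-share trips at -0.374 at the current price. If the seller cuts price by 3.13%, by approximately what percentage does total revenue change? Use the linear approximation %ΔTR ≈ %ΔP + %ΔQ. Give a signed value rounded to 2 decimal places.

-1.96%

%ΔQ ≈ Ed × %ΔP = (-0.374) × (-3.13%) = +1.1706%
%ΔTR ≈ %ΔP + %ΔQ = (-3.13%) + (+1.1706%) = -1.9594%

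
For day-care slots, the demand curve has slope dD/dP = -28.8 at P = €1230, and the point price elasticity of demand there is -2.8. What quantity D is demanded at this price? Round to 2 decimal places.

12651.43

Ed = (dD/dP)·(P/D) ⇒ D = (dD/dP)·P/Ed = (-28.8)·1230/(-2.8) = 12651.4285…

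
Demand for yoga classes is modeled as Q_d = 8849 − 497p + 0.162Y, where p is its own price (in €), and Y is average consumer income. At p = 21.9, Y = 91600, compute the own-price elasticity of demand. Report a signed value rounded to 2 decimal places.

-0.85

At the given values, Q_d = 8849 − 497(21.9) + 0.162(91600) = 12803.9.
∂Q_d/∂p = −497.
E = (-497) × (21.9/12803.9) = -0.8500…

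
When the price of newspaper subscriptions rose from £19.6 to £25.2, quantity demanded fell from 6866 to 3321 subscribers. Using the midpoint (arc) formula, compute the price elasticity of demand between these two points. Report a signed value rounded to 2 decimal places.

-2.78

%ΔQ = (3321 − 6866) / [(6866 + 3321)/2] = -3545/5093.5 = -0.695985…
%ΔP = (25.2 − 19.6) / [(19.6 + 25.2)/2] = 5.6/22.4 = 0.25
Arc Ed = %ΔQ / %ΔP = (-3545/5093.5) / (5.6/22.4) = -2.7839…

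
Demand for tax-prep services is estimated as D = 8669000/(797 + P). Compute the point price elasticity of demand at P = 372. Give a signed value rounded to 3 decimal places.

-0.318

dD/dP = −8669000/(797 + P)² = -6.34366. At P = 372, D = 7415.74.
Ed = (dD/dP)·(P/D) = (-6.34366) × (372/7415.74) = -0.31822…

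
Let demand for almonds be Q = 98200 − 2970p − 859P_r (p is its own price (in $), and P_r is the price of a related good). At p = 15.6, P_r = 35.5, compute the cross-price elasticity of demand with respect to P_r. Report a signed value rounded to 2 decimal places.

At the given values, Q = 98200 − 2970(15.6) − 859(35.5) = 21373.5.
∂Q/∂P_r = -859.
E = (-859) × (35.5/21373.5) = -1.4267…

-1.43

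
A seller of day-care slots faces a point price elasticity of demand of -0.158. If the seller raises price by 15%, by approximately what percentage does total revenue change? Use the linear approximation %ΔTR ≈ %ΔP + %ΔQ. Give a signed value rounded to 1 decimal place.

%ΔQ ≈ Ed × %ΔP = (-0.158) × (+15%) = -2.3700%
%ΔTR ≈ %ΔP + %ΔQ = (+15%) + (-2.3700%) = +12.6300%

+12.6%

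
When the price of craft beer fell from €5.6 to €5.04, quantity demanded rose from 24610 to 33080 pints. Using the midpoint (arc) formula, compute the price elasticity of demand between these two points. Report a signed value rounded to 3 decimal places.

-2.790

%ΔQ = (33080 − 24610) / [(24610 + 33080)/2] = 8470/28845 = 0.293638…
%ΔP = (5.04 − 5.6) / [(5.6 + 5.04)/2] = -0.56/5.32 = -0.105263…
Arc Ed = %ΔQ / %ΔP = (8470/28845) / (-0.56/5.32) = -2.78956…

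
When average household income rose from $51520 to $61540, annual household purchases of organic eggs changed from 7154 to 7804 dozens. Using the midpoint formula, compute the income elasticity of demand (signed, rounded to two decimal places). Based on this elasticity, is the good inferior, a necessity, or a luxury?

0.49; necessity

%ΔQ = (7804 − 7154)/[( 7154 + 7804)/2] = 650/7479 = 0.086910…
%ΔIncome = (61540 − 51520)/[( 51520 + 61540)/2] = 10020/56530 = 0.177251…
E_income = (650/7479) / (10020/56530) = 0.4903…
0 < E_income < 1 ⇒ normal good, necessity.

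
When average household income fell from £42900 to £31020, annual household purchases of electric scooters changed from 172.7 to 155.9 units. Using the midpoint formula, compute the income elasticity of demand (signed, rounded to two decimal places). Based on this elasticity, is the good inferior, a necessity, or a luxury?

0.32; necessity

%ΔQ = (155.9 − 172.7)/[( 172.7 + 155.9)/2] = -16.8/164.3 = -0.102251…
%ΔIncome = (31020 − 42900)/[( 42900 + 31020)/2] = -11880/36960 = -0.321428…
E_income = (-16.8/164.3) / (-11880/36960) = 0.3181…
0 < E_income < 1 ⇒ normal good, necessity.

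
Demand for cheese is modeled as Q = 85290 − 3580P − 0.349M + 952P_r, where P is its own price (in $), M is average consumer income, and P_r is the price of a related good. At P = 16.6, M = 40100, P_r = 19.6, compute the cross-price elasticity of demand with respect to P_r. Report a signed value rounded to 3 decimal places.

0.611

At the given values, Q = 85290 − 3580(16.6) − 0.349(40100) + 952(19.6) = 30526.3.
∂Q/∂P_r = 952.
E = (952) × (19.6/30526.3) = 0.61124…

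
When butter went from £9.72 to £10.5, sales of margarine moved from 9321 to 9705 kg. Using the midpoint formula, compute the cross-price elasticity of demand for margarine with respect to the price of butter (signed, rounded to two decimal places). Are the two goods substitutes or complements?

%ΔQ_{margarine} = (9705 − 9321)/avg = 384/9513 = 0.040365…
%ΔP_{butter} = (10.5 − 9.72)/avg = 0.78/10.11 = 0.077151…
E_cross = (384/9513) / (0.78/10.11) = 0.5232…
E_cross > 0 ⇒ the goods are substitutes.

0.52; substitutes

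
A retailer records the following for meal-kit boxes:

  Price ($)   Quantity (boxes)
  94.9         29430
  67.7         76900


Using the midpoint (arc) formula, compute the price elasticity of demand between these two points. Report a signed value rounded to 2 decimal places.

-2.67

%ΔQ = (76900 − 29430) / [(29430 + 76900)/2] = 47470/53165 = 0.892880…
%ΔP = (67.7 − 94.9) / [(94.9 + 67.7)/2] = -27.2/81.3 = -0.334563…
Arc Ed = %ΔQ / %ΔP = (47470/53165) / (-27.2/81.3) = -2.6687…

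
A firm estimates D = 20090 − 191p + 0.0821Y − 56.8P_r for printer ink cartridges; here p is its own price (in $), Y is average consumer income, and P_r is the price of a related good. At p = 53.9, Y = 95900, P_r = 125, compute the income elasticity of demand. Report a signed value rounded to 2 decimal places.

At the given values, D = 20090 − 191(53.9) + 0.0821(95900) − 56.8(125) = 10568.49.
∂D/∂Y = 0.0821.
E = (0.0821) × (95900/10568.49) = 0.7449…

0.74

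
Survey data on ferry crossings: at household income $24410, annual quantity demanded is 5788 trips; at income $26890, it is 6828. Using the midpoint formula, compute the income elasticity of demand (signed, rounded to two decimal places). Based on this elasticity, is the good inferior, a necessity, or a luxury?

1.71; luxury

%ΔQ = (6828 − 5788)/[( 5788 + 6828)/2] = 1040/6308 = 0.164870…
%ΔIncome = (26890 − 24410)/[( 24410 + 26890)/2] = 2480/25650 = 0.096686…
E_income = (1040/6308) / (2480/25650) = 1.7052…
E_income > 1 ⇒ normal good, luxury.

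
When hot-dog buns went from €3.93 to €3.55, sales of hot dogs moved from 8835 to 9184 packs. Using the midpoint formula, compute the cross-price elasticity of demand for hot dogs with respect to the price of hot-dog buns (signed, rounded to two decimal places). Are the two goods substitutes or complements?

%ΔQ_{hot dogs} = (9184 − 8835)/avg = 349/9009.5 = 0.038736…
%ΔP_{hot-dog buns} = (3.55 − 3.93)/avg = -0.38/3.74 = -0.101604…
E_cross = (349/9009.5) / (-0.38/3.74) = -0.3812…
E_cross < 0 ⇒ the goods are complements.

-0.38; complements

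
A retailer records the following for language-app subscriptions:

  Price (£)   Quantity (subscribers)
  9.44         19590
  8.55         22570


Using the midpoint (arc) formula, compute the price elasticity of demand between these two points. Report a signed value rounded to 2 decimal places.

-1.43

%ΔQ = (22570 − 19590) / [(19590 + 22570)/2] = 2980/21080 = 0.141366…
%ΔP = (8.55 − 9.44) / [(9.44 + 8.55)/2] = -0.89/8.995 = -0.098943…
Arc Ed = %ΔQ / %ΔP = (2980/21080) / (-0.89/8.995) = -1.4287…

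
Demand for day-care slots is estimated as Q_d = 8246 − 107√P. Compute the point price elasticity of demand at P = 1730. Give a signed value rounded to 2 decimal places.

dQ_d/dP = −107/(2√P) = -1.28627. At P = 1730, Q_d = 3795.52.
Ed = (dQ_d/dP)·(P/Q_d) = (-1.28627) × (1730/3795.52) = -0.5862…

-0.59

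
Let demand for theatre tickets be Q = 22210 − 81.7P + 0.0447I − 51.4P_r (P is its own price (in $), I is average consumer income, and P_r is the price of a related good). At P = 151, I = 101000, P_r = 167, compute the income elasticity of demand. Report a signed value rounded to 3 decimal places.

0.778

At the given values, Q = 22210 − 81.7(151) + 0.0447(101000) − 51.4(167) = 5804.2.
∂Q/∂I = 0.0447.
E = (0.0447) × (101000/5804.2) = 0.77783…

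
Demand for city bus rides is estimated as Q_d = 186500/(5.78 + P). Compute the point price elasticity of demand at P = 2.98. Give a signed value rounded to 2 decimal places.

dQ_d/dP = −186500/(5.78 + P)² = -2430.36. At P = 2.98, Q_d = 21290.
Ed = (dQ_d/dP)·(P/Q_d) = (-2430.36) × (2.98/21290) = -0.3401…

-0.34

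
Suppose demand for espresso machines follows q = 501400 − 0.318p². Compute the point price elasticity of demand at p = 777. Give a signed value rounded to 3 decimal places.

-1.241

dq/dp = −2·0.318·p = -494.172. At p = 777, q = 309414.178.
Ed = (dq/dp)·(p/q) = (-494.172) × (777/309414.178) = -1.24096…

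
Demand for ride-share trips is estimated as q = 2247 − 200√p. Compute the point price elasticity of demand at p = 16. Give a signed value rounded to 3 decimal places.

dq/dp = −200/(2√p) = -25. At p = 16, q = 1447.
Ed = (dq/dp)·(p/q) = (-25) × (16/1447) = -0.27643…

-0.276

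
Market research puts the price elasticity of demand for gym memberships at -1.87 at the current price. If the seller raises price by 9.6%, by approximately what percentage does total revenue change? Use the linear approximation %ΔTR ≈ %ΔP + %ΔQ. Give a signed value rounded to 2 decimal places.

-8.35%

%ΔQ ≈ Ed × %ΔP = (-1.87) × (+9.6%) = -17.9520%
%ΔTR ≈ %ΔP + %ΔQ = (+9.6%) + (-17.9520%) = -8.3520%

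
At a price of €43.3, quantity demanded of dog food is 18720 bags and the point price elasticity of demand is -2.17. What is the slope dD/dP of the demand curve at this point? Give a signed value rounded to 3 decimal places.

Ed = (dD/dP)·(P/D) ⇒ dD/dP = Ed·D/P = (-2.17)·18720/43.3 = -938.16166…

-938.162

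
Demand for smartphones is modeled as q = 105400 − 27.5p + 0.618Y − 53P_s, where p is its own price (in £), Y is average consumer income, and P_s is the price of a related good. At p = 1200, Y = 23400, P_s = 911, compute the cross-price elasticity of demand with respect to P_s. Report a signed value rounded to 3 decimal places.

At the given values, q = 105400 − 27.5(1200) + 0.618(23400) − 53(911) = 38578.2.
∂q/∂P_s = -53.
E = (-53) × (911/38578.2) = -1.25156…

-1.252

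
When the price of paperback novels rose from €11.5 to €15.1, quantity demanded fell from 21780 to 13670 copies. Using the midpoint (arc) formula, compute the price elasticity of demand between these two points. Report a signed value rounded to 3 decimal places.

-1.690

%ΔQ = (13670 − 21780) / [(21780 + 13670)/2] = -8110/17725 = -0.457545…
%ΔP = (15.1 − 11.5) / [(11.5 + 15.1)/2] = 3.6/13.3 = 0.270676…
Arc Ed = %ΔQ / %ΔP = (-8110/17725) / (3.6/13.3) = -1.69037…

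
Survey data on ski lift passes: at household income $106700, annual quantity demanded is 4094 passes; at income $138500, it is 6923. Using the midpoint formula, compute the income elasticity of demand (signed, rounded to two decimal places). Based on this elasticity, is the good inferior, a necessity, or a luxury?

%ΔQ = (6923 − 4094)/[( 4094 + 6923)/2] = 2829/5508.5 = 0.513569…
%ΔIncome = (138500 − 106700)/[( 106700 + 138500)/2] = 31800/122600 = 0.259380…
E_income = (2829/5508.5) / (31800/122600) = 1.9799…
E_income > 1 ⇒ normal good, luxury.

1.98; luxury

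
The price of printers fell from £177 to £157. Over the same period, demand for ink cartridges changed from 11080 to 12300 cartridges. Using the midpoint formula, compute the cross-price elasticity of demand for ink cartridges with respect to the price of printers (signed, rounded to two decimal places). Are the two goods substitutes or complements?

-0.87; complements

%ΔQ_{ink cartridges} = (12300 − 11080)/avg = 1220/11690 = 0.104362…
%ΔP_{printers} = (157 − 177)/avg = -20/167 = -0.119760…
E_cross = (1220/11690) / (-20/167) = -0.8714…
E_cross < 0 ⇒ the goods are complements.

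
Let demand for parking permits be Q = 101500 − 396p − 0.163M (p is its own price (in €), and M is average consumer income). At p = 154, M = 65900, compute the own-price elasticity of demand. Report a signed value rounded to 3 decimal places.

-2.048

At the given values, Q = 101500 − 396(154) − 0.163(65900) = 29774.3.
∂Q/∂p = −396.
E = (-396) × (154/29774.3) = -2.04820…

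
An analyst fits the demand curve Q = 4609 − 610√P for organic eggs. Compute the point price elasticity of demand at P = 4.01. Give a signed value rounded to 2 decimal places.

dQ/dP = −610/(2√P) = -152.31. At P = 4.01, Q = 3387.48.
Ed = (dQ/dP)·(P/Q) = (-152.31) × (4.01/3387.48) = -0.1803…

-0.18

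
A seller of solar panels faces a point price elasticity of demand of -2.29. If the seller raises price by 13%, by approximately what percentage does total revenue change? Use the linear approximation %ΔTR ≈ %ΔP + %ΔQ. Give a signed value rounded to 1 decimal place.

-16.8%

%ΔQ ≈ Ed × %ΔP = (-2.29) × (+13%) = -29.7700%
%ΔTR ≈ %ΔP + %ΔQ = (+13%) + (-29.7700%) = -16.7700%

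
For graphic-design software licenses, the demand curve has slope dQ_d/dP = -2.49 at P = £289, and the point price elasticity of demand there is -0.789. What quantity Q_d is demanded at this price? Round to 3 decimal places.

912.053

Ed = (dQ_d/dP)·(P/Q_d) ⇒ Q_d = (dQ_d/dP)·P/Ed = (-2.49)·289/(-0.789) = 912.05323…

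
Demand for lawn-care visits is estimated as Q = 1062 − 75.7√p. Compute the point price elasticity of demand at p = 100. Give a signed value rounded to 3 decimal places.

dQ/dp = −75.7/(2√p) = -3.785. At p = 100, Q = 305.
Ed = (dQ/dp)·(p/Q) = (-3.785) × (100/305) = -1.24098…

-1.241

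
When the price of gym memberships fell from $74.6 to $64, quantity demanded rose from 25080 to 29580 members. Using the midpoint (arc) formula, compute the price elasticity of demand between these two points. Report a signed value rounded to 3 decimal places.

%ΔQ = (29580 − 25080) / [(25080 + 29580)/2] = 4500/27330 = 0.164654…
%ΔP = (64 − 74.6) / [(74.6 + 64)/2] = -10.6/69.3 = -0.152958…
Arc Ed = %ΔQ / %ΔP = (4500/27330) / (-10.6/69.3) = -1.07646…

-1.076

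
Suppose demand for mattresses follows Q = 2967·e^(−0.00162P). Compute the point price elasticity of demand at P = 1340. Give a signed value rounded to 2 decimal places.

-2.17

dQ/dP = −0.00162·Q = -0.54836. At P = 1340, Q = 338.494.
Ed = (dQ/dP)·(P/Q) = (-0.54836) × (1340/338.494) = -2.1708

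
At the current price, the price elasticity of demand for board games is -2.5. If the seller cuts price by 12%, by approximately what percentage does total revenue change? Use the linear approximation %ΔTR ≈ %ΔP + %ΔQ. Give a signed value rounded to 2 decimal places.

+18.00%

%ΔQ ≈ Ed × %ΔP = (-2.5) × (-12%) = +30.0000%
%ΔTR ≈ %ΔP + %ΔQ = (-12%) + (+30.0000%) = +18.0000%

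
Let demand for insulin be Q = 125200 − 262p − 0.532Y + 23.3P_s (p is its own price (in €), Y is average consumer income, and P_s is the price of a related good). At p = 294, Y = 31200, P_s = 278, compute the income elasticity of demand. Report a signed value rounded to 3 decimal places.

At the given values, Q = 125200 − 262(294) − 0.532(31200) + 23.3(278) = 38051.
∂Q/∂Y = -0.532.
E = (-0.532) × (31200/38051) = -0.43621…

-0.436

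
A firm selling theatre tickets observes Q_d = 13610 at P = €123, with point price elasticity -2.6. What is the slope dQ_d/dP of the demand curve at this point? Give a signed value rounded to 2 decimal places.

Ed = (dQ_d/dP)·(P/Q_d) ⇒ dQ_d/dP = Ed·Q_d/P = (-2.6)·13610/123 = -287.6910…

-287.69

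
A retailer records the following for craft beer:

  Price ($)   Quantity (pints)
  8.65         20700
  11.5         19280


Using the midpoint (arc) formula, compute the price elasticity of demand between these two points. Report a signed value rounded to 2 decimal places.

-0.25

%ΔQ = (19280 − 20700) / [(20700 + 19280)/2] = -1420/19990 = -0.071035…
%ΔP = (11.5 − 8.65) / [(8.65 + 11.5)/2] = 2.85/10.075 = 0.282878…
Arc Ed = %ΔQ / %ΔP = (-1420/19990) / (2.85/10.075) = -0.2511…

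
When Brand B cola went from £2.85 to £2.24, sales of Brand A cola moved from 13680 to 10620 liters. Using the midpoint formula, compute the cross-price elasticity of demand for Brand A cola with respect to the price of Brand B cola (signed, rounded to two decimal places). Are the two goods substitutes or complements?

%ΔQ_{Brand A cola} = (10620 − 13680)/avg = -3060/12150 = -0.251851…
%ΔP_{Brand B cola} = (2.24 − 2.85)/avg = -0.61/2.545 = -0.239685…
E_cross = (-3060/12150) / (-0.61/2.545) = 1.0507…
E_cross > 0 ⇒ the goods are substitutes.

1.05; substitutes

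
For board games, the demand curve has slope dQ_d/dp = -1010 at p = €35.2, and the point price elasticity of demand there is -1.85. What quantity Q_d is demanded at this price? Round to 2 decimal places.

Ed = (dQ_d/dp)·(p/Q_d) ⇒ Q_d = (dQ_d/dp)·p/Ed = (-1010)·35.2/(-1.85) = 19217.2972…

19217.30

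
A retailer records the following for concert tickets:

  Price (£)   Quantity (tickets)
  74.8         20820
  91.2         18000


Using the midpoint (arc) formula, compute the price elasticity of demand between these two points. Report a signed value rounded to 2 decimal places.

%ΔQ = (18000 − 20820) / [(20820 + 18000)/2] = -2820/19410 = -0.145285…
%ΔP = (91.2 − 74.8) / [(74.8 + 91.2)/2] = 16.4/83 = 0.197590…
Arc Ed = %ΔQ / %ΔP = (-2820/19410) / (16.4/83) = -0.7352…

-0.74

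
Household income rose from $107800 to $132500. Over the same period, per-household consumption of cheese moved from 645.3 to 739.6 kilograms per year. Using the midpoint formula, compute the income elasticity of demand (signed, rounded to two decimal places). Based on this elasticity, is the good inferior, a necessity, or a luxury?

0.66; necessity

%ΔQ = (739.6 − 645.3)/[( 645.3 + 739.6)/2] = 94.3/692.45 = 0.136183…
%ΔIncome = (132500 − 107800)/[( 107800 + 132500)/2] = 24700/120150 = 0.205576…
E_income = (94.3/692.45) / (24700/120150) = 0.6624…
0 < E_income < 1 ⇒ normal good, necessity.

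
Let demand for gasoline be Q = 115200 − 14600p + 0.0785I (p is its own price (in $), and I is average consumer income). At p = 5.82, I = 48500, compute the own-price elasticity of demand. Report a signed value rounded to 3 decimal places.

-2.497

At the given values, Q = 115200 − 14600(5.82) + 0.0785(48500) = 34035.25.
∂Q/∂p = −14600.
E = (-14600) × (5.82/34035.25) = -2.49658…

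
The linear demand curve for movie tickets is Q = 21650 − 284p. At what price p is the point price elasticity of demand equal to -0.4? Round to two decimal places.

21.78

Ed = −284p/(21650 − 284p). Set this equal to -0.4:
284p = 0.4·(21650 − 284p) ⇒ 284p(1 + 0.4) = 0.4·21650
p = 0.4·21650 / (284·1.4) = 21.7806…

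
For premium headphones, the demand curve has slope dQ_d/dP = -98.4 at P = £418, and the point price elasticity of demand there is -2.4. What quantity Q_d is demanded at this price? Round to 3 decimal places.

17138.000

Ed = (dQ_d/dP)·(P/Q_d) ⇒ Q_d = (dQ_d/dP)·P/Ed = (-98.4)·418/(-2.4) = 17138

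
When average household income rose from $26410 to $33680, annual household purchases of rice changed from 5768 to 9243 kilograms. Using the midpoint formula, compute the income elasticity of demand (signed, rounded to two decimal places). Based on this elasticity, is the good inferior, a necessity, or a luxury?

1.91; luxury

%ΔQ = (9243 − 5768)/[( 5768 + 9243)/2] = 3475/7505.5 = 0.462993…
%ΔIncome = (33680 − 26410)/[( 26410 + 33680)/2] = 7270/30045 = 0.241970…
E_income = (3475/7505.5) / (7270/30045) = 1.9134…
E_income > 1 ⇒ normal good, luxury.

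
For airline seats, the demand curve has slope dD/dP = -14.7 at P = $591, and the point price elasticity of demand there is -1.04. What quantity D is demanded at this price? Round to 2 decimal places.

Ed = (dD/dP)·(P/D) ⇒ D = (dD/dP)·P/Ed = (-14.7)·591/(-1.04) = 8353.5576…

8353.56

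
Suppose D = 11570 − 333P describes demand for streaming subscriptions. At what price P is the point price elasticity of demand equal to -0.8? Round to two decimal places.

Ed = −333P/(11570 − 333P). Set this equal to -0.8:
333P = 0.8·(11570 − 333P) ⇒ 333P(1 + 0.8) = 0.8·11570
P = 0.8·11570 / (333·1.8) = 15.4421…

15.44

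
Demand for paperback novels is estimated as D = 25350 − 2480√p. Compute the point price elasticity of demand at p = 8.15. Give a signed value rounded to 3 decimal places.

-0.194

dD/dp = −2480/(2√p) = -434.353. At p = 8.15, D = 18270.
Ed = (dD/dp)·(p/D) = (-434.353) × (8.15/18270) = -0.19375…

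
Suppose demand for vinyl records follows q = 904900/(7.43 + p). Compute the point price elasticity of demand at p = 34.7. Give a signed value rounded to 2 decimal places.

-0.82

dq/dp = −904900/(7.43 + p)² = -509.821. At p = 34.7, q = 21478.8.
Ed = (dq/dp)·(p/q) = (-509.821) × (34.7/21478.8) = -0.8236…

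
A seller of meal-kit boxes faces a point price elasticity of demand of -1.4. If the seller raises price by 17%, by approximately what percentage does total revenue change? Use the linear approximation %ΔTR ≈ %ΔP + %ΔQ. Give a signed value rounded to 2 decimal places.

-6.80%

%ΔQ ≈ Ed × %ΔP = (-1.4) × (+17%) = -23.8000%
%ΔTR ≈ %ΔP + %ΔQ = (+17%) + (-23.8000%) = -6.8000%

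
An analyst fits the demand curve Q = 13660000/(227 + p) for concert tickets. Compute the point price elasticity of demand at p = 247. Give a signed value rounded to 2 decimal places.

-0.52

dQ/dp = −13660000/(227 + p)² = -60.7987. At p = 247, Q = 28818.6.
Ed = (dQ/dp)·(p/Q) = (-60.7987) × (247/28818.6) = -0.5210…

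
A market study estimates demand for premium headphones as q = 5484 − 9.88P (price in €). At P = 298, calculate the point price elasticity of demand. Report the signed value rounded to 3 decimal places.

dq/dP = −9.88. At P = 298, q = 5484 − 9.88(298) = 2539.76.
Ed = (dq/dP)·(P/q) = −9.88 × (298/2539.76) = -1.15925…

-1.159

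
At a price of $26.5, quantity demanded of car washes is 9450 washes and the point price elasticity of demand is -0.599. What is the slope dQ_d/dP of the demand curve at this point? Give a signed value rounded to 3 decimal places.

Ed = (dQ_d/dP)·(P/Q_d) ⇒ dQ_d/dP = Ed·Q_d/P = (-0.599)·9450/26.5 = -213.60566…

-213.606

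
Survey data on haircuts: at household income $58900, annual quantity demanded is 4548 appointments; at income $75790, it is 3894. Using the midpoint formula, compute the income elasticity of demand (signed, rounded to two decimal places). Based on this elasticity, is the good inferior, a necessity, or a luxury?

%ΔQ = (3894 − 4548)/[( 4548 + 3894)/2] = -654/4221 = -0.154939…
%ΔIncome = (75790 − 58900)/[( 58900 + 75790)/2] = 16890/67345 = 0.250798…
E_income = (-654/4221) / (16890/67345) = -0.6177…
E_income < 0 ⇒ inferior good.

-0.62; inferior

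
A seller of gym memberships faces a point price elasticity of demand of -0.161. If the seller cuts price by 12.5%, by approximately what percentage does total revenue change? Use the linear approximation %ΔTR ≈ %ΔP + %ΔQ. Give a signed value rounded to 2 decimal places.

-10.49%

%ΔQ ≈ Ed × %ΔP = (-0.161) × (-12.5%) = +2.0125%
%ΔTR ≈ %ΔP + %ΔQ = (-12.5%) + (+2.0125%) = -10.4875%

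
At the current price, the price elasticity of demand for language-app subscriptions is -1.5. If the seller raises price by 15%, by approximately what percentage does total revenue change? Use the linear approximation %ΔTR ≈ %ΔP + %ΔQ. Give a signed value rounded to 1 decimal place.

%ΔQ ≈ Ed × %ΔP = (-1.5) × (+15%) = -22.5000%
%ΔTR ≈ %ΔP + %ΔQ = (+15%) + (-22.5000%) = -7.5000%

-7.5%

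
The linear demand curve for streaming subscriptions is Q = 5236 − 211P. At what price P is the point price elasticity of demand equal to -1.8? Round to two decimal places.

15.95

Ed = −211P/(5236 − 211P). Set this equal to -1.8:
211P = 1.8·(5236 − 211P) ⇒ 211P(1 + 1.8) = 1.8·5236
P = 1.8·5236 / (211·2.8) = 15.9526…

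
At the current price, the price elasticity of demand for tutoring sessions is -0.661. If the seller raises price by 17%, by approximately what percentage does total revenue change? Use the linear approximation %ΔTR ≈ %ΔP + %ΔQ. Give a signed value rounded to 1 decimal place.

+5.8%

%ΔQ ≈ Ed × %ΔP = (-0.661) × (+17%) = -11.2370%
%ΔTR ≈ %ΔP + %ΔQ = (+17%) + (-11.2370%) = +5.7630%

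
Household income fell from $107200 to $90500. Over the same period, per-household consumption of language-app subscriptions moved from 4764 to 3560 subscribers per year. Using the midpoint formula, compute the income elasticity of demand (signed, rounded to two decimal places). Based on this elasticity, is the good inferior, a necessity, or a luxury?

%ΔQ = (3560 − 4764)/[( 4764 + 3560)/2] = -1204/4162 = -0.289283…
%ΔIncome = (90500 − 107200)/[( 107200 + 90500)/2] = -16700/98850 = -0.168942…
E_income = (-1204/4162) / (-16700/98850) = 1.7123…
E_income > 1 ⇒ normal good, luxury.

1.71; luxury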